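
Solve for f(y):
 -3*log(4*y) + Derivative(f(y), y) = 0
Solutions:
 f(y) = C1 + 3*y*log(y) - 3*y + y*log(64)


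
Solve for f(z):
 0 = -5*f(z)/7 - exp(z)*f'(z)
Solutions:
 f(z) = C1*exp(5*exp(-z)/7)


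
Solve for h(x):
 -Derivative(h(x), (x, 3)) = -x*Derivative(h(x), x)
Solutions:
 h(x) = C1 + Integral(C2*airyai(x) + C3*airybi(x), x)


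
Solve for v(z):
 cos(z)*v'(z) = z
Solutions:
 v(z) = C1 + Integral(z/cos(z), z)


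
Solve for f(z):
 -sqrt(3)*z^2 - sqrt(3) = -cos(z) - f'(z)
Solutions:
 f(z) = C1 + sqrt(3)*z^3/3 + sqrt(3)*z - sin(z)


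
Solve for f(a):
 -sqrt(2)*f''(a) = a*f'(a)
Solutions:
 f(a) = C1 + C2*erf(2^(1/4)*a/2)


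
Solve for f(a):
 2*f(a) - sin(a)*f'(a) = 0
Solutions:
 f(a) = C1*(cos(a) - 1)/(cos(a) + 1)


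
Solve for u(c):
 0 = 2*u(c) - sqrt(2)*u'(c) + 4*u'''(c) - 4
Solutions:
 u(c) = C1*exp(3^(1/3)*c*(sqrt(2)*3^(1/3)/(sqrt(6)*sqrt(54 - sqrt(2)) + 18)^(1/3) + (sqrt(6)*sqrt(54 - sqrt(2)) + 18)^(1/3))/12)*sin(3^(1/6)*c*(-3*sqrt(2)/(sqrt(6)*sqrt(54 - sqrt(2)) + 18)^(1/3) + 3^(2/3)*(sqrt(6)*sqrt(54 - sqrt(2)) + 18)^(1/3))/12) + C2*exp(3^(1/3)*c*(sqrt(2)*3^(1/3)/(sqrt(6)*sqrt(54 - sqrt(2)) + 18)^(1/3) + (sqrt(6)*sqrt(54 - sqrt(2)) + 18)^(1/3))/12)*cos(3^(1/6)*c*(-3*sqrt(2)/(sqrt(6)*sqrt(54 - sqrt(2)) + 18)^(1/3) + 3^(2/3)*(sqrt(6)*sqrt(54 - sqrt(2)) + 18)^(1/3))/12) + C3*exp(-3^(1/3)*c*(sqrt(2)*3^(1/3)/(sqrt(6)*sqrt(54 - sqrt(2)) + 18)^(1/3) + (sqrt(6)*sqrt(54 - sqrt(2)) + 18)^(1/3))/6) + 2


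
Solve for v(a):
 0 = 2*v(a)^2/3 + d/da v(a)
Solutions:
 v(a) = 3/(C1 + 2*a)


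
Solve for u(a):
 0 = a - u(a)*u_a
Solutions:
 u(a) = -sqrt(C1 + a^2)
 u(a) = sqrt(C1 + a^2)


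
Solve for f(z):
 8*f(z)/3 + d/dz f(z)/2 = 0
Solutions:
 f(z) = C1*exp(-16*z/3)


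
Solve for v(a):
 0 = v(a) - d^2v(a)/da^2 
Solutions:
 v(a) = C1*exp(-a) + C2*exp(a)


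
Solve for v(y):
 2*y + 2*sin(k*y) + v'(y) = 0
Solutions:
 v(y) = C1 - y^2 + 2*cos(k*y)/k


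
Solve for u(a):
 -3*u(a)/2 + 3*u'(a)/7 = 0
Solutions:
 u(a) = C1*exp(7*a/2)


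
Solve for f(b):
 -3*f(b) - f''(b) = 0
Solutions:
 f(b) = C1*sin(sqrt(3)*b) + C2*cos(sqrt(3)*b)


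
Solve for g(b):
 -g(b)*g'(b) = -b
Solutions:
 g(b) = -sqrt(C1 + b^2)
 g(b) = sqrt(C1 + b^2)


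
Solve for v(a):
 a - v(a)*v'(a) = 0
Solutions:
 v(a) = -sqrt(C1 + a^2)
 v(a) = sqrt(C1 + a^2)


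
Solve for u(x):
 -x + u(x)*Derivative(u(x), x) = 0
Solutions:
 u(x) = -sqrt(C1 + x^2)
 u(x) = sqrt(C1 + x^2)


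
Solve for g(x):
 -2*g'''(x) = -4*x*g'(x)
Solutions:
 g(x) = C1 + Integral(C2*airyai(2^(1/3)*x) + C3*airybi(2^(1/3)*x), x)


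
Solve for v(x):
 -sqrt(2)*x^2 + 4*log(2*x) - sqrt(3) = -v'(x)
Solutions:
 v(x) = C1 + sqrt(2)*x^3/3 - 4*x*log(x) - x*log(16) + sqrt(3)*x + 4*x


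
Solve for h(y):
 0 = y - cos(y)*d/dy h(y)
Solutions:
 h(y) = C1 + Integral(y/cos(y), y)


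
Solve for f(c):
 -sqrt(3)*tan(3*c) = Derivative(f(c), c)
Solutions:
 f(c) = C1 + sqrt(3)*log(cos(3*c))/3


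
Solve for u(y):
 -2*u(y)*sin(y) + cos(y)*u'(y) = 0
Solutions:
 u(y) = C1/cos(y)^2


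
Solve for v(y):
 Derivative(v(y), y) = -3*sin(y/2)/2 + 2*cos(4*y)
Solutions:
 v(y) = C1 + sin(4*y)/2 + 3*cos(y/2)


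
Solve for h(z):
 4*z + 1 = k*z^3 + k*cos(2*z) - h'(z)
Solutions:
 h(z) = C1 + k*z^4/4 + k*sin(2*z)/2 - 2*z^2 - z


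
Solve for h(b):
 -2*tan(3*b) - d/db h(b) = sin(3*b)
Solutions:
 h(b) = C1 + 2*log(cos(3*b))/3 + cos(3*b)/3


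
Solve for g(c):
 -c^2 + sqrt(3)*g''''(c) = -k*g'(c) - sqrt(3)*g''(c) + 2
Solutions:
 g(c) = C1 + C2*exp(2^(1/3)*c*(2^(1/3)*sqrt(3)*(3*k + sqrt(9*k^2 + 4))^(1/3)/12 - 2^(1/3)*I*(3*k + sqrt(9*k^2 + 4))^(1/3)/4 + 2/((-sqrt(3) + 3*I)*(3*k + sqrt(9*k^2 + 4))^(1/3)))) + C3*exp(2^(1/3)*c*(2^(1/3)*sqrt(3)*(3*k + sqrt(9*k^2 + 4))^(1/3)/12 + 2^(1/3)*I*(3*k + sqrt(9*k^2 + 4))^(1/3)/4 - 2/((sqrt(3) + 3*I)*(3*k + sqrt(9*k^2 + 4))^(1/3)))) + C4*exp(2^(1/3)*sqrt(3)*c*(-2^(1/3)*(3*k + sqrt(9*k^2 + 4))^(1/3) + 2/(3*k + sqrt(9*k^2 + 4))^(1/3))/6) + c^3/(3*k) - sqrt(3)*c^2/k^2 + 2*c/k + 6*c/k^3


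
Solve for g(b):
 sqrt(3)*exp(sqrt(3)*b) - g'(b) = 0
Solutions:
 g(b) = C1 + exp(sqrt(3)*b)


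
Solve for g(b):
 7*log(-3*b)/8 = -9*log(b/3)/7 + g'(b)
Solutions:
 g(b) = C1 + 121*b*log(b)/56 + b*(-121 - 23*log(3) + 49*I*pi)/56


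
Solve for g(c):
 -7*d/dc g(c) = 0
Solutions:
 g(c) = C1


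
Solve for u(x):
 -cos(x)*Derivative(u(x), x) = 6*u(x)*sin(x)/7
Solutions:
 u(x) = C1*cos(x)^(6/7)


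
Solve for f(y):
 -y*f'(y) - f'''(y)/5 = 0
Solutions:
 f(y) = C1 + Integral(C2*airyai(-5^(1/3)*y) + C3*airybi(-5^(1/3)*y), y)


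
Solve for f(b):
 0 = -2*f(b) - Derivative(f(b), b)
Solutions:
 f(b) = C1*exp(-2*b)


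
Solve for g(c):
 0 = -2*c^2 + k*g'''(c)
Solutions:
 g(c) = C1 + C2*c + C3*c^2 + c^5/(30*k)


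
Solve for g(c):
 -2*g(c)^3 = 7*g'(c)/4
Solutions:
 g(c) = -sqrt(14)*sqrt(-1/(C1 - 8*c))/2
 g(c) = sqrt(14)*sqrt(-1/(C1 - 8*c))/2


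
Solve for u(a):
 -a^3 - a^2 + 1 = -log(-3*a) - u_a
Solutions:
 u(a) = C1 + a^4/4 + a^3/3 - a*log(-a) - a*log(3)


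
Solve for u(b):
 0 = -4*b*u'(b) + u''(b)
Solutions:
 u(b) = C1 + C2*erfi(sqrt(2)*b)


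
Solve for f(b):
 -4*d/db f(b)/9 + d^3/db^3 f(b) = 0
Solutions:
 f(b) = C1 + C2*exp(-2*b/3) + C3*exp(2*b/3)


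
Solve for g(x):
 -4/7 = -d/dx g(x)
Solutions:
 g(x) = C1 + 4*x/7


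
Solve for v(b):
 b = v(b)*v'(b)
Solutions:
 v(b) = -sqrt(C1 + b^2)
 v(b) = sqrt(C1 + b^2)


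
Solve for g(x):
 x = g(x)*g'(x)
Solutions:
 g(x) = -sqrt(C1 + x^2)
 g(x) = sqrt(C1 + x^2)


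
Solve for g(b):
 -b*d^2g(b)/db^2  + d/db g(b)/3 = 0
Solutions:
 g(b) = C1 + C2*b^(4/3)


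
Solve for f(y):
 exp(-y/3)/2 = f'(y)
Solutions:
 f(y) = C1 - 3*exp(-y/3)/2


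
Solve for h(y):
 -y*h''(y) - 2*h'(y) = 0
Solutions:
 h(y) = C1 + C2/y


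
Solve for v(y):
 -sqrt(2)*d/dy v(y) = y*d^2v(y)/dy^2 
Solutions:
 v(y) = C1 + C2*y^(1 - sqrt(2))


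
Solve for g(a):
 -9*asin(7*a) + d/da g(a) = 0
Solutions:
 g(a) = C1 + 9*a*asin(7*a) + 9*sqrt(1 - 49*a^2)/7


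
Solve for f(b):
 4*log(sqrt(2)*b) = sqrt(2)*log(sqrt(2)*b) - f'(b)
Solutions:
 f(b) = C1 - 4*b*log(b) + sqrt(2)*b*log(b) - sqrt(2)*b + b*log(2^(-2 + sqrt(2)/2)) + 4*b


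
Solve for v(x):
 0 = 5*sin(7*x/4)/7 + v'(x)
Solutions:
 v(x) = C1 + 20*cos(7*x/4)/49


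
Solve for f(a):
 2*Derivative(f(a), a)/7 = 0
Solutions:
 f(a) = C1


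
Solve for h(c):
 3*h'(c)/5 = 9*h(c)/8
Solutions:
 h(c) = C1*exp(15*c/8)


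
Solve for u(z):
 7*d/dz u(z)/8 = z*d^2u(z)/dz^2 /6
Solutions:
 u(z) = C1 + C2*z^(25/4)


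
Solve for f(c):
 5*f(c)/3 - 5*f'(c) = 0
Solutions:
 f(c) = C1*exp(c/3)


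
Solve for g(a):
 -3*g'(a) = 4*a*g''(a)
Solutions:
 g(a) = C1 + C2*a^(1/4)


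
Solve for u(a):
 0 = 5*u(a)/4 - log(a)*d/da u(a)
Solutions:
 u(a) = C1*exp(5*li(a)/4)


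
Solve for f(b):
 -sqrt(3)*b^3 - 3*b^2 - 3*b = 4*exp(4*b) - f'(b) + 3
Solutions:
 f(b) = C1 + sqrt(3)*b^4/4 + b^3 + 3*b^2/2 + 3*b + exp(4*b)


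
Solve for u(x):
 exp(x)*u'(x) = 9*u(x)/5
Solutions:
 u(x) = C1*exp(-9*exp(-x)/5)


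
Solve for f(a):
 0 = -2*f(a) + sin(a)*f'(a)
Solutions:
 f(a) = C1*(cos(a) - 1)/(cos(a) + 1)


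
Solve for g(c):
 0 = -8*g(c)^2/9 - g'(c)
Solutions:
 g(c) = 9/(C1 + 8*c)


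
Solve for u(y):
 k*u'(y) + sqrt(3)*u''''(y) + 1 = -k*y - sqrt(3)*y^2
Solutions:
 u(y) = C1 + C2*exp(3^(5/6)*y*(-k)^(1/3)/3) + C3*exp(y*(-k)^(1/3)*(-3^(5/6) + 3*3^(1/3)*I)/6) + C4*exp(-y*(-k)^(1/3)*(3^(5/6) + 3*3^(1/3)*I)/6) - y^2/2 - sqrt(3)*y^3/(3*k) - y/k


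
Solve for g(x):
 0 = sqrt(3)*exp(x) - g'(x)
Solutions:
 g(x) = C1 + sqrt(3)*exp(x)


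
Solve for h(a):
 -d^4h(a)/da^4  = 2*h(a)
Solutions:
 h(a) = (C1*sin(2^(3/4)*a/2) + C2*cos(2^(3/4)*a/2))*exp(-2^(3/4)*a/2) + (C3*sin(2^(3/4)*a/2) + C4*cos(2^(3/4)*a/2))*exp(2^(3/4)*a/2)


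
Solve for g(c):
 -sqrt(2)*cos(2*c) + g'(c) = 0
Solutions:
 g(c) = C1 + sqrt(2)*sin(2*c)/2


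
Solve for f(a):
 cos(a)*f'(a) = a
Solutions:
 f(a) = C1 + Integral(a/cos(a), a)


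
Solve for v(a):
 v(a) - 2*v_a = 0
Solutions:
 v(a) = C1*exp(a/2)


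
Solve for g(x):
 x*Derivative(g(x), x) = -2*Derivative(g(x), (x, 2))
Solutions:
 g(x) = C1 + C2*erf(x/2)


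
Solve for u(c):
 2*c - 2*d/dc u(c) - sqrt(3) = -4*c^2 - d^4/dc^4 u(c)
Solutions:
 u(c) = C1 + C4*exp(2^(1/3)*c) + 2*c^3/3 + c^2/2 - sqrt(3)*c/2 + (C2*sin(2^(1/3)*sqrt(3)*c/2) + C3*cos(2^(1/3)*sqrt(3)*c/2))*exp(-2^(1/3)*c/2)


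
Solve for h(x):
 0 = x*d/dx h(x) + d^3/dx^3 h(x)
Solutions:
 h(x) = C1 + Integral(C2*airyai(-x) + C3*airybi(-x), x)


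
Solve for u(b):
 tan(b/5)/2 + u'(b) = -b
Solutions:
 u(b) = C1 - b^2/2 + 5*log(cos(b/5))/2


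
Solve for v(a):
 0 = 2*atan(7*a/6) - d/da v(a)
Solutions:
 v(a) = C1 + 2*a*atan(7*a/6) - 6*log(49*a^2 + 36)/7


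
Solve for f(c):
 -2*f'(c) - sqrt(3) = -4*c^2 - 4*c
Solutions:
 f(c) = C1 + 2*c^3/3 + c^2 - sqrt(3)*c/2


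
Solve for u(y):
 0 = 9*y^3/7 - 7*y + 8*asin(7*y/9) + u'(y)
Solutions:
 u(y) = C1 - 9*y^4/28 + 7*y^2/2 - 8*y*asin(7*y/9) - 8*sqrt(81 - 49*y^2)/7


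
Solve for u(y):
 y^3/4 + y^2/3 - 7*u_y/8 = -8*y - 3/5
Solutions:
 u(y) = C1 + y^4/14 + 8*y^3/63 + 32*y^2/7 + 24*y/35


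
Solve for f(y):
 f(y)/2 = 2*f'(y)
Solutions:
 f(y) = C1*exp(y/4)


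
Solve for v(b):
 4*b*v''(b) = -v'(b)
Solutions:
 v(b) = C1 + C2*b^(3/4)


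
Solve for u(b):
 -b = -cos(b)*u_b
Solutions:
 u(b) = C1 + Integral(b/cos(b), b)


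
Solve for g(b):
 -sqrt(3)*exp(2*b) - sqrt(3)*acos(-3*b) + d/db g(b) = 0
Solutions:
 g(b) = C1 + sqrt(3)*(b*acos(-3*b) + sqrt(1 - 9*b^2)/3) + sqrt(3)*exp(2*b)/2


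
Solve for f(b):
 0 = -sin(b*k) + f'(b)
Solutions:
 f(b) = C1 - cos(b*k)/k


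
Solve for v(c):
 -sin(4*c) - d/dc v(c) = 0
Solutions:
 v(c) = C1 + cos(4*c)/4


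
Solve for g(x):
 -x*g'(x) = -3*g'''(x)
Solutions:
 g(x) = C1 + Integral(C2*airyai(3^(2/3)*x/3) + C3*airybi(3^(2/3)*x/3), x)


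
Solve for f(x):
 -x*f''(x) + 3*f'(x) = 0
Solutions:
 f(x) = C1 + C2*x^4


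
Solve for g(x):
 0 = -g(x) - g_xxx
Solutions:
 g(x) = C3*exp(-x) + (C1*sin(sqrt(3)*x/2) + C2*cos(sqrt(3)*x/2))*exp(x/2)


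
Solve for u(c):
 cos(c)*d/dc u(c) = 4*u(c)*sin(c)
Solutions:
 u(c) = C1/cos(c)^4


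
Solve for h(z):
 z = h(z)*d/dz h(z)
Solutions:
 h(z) = -sqrt(C1 + z^2)
 h(z) = sqrt(C1 + z^2)


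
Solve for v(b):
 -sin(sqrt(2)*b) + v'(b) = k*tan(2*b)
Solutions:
 v(b) = C1 - k*log(cos(2*b))/2 - sqrt(2)*cos(sqrt(2)*b)/2


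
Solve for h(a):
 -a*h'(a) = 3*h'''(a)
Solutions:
 h(a) = C1 + Integral(C2*airyai(-3^(2/3)*a/3) + C3*airybi(-3^(2/3)*a/3), a)


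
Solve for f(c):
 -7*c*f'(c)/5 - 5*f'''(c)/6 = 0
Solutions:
 f(c) = C1 + Integral(C2*airyai(-210^(1/3)*c/5) + C3*airybi(-210^(1/3)*c/5), c)


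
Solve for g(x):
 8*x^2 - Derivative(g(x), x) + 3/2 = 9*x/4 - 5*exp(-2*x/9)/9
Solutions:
 g(x) = C1 + 8*x^3/3 - 9*x^2/8 + 3*x/2 - 5*exp(-2*x/9)/2


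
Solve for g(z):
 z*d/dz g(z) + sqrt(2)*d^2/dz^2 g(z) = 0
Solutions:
 g(z) = C1 + C2*erf(2^(1/4)*z/2)


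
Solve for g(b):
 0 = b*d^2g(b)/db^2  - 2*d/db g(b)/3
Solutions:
 g(b) = C1 + C2*b^(5/3)


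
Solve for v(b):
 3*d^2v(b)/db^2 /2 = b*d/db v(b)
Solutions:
 v(b) = C1 + C2*erfi(sqrt(3)*b/3)


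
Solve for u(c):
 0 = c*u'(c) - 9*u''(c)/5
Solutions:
 u(c) = C1 + C2*erfi(sqrt(10)*c/6)


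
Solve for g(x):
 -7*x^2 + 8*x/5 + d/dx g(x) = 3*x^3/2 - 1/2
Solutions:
 g(x) = C1 + 3*x^4/8 + 7*x^3/3 - 4*x^2/5 - x/2


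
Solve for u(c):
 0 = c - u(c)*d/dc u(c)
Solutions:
 u(c) = -sqrt(C1 + c^2)
 u(c) = sqrt(C1 + c^2)


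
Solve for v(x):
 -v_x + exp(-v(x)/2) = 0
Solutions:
 v(x) = 2*log(C1 + x/2)


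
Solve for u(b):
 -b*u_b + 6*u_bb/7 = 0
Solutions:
 u(b) = C1 + C2*erfi(sqrt(21)*b/6)


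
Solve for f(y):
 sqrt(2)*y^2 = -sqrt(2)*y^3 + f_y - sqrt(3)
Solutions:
 f(y) = C1 + sqrt(2)*y^4/4 + sqrt(2)*y^3/3 + sqrt(3)*y


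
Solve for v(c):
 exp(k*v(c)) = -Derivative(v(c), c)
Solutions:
 v(c) = Piecewise((log(1/(C1*k + c*k))/k, Ne(k, 0)), (nan, True))
 v(c) = Piecewise((C1 - c, Eq(k, 0)), (nan, True))


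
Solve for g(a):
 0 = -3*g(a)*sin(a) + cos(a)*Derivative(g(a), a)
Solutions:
 g(a) = C1/cos(a)^3


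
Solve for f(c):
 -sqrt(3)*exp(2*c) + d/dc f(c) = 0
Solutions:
 f(c) = C1 + sqrt(3)*exp(2*c)/2


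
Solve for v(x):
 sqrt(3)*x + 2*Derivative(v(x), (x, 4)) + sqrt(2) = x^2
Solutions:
 v(x) = C1 + C2*x + C3*x^2 + C4*x^3 + x^6/720 - sqrt(3)*x^5/240 - sqrt(2)*x^4/48


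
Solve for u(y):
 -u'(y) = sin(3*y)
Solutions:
 u(y) = C1 + cos(3*y)/3


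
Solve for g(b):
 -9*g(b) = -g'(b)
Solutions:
 g(b) = C1*exp(9*b)


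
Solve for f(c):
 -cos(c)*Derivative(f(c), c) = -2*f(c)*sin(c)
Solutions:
 f(c) = C1/cos(c)^2


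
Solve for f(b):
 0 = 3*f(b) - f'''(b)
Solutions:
 f(b) = C3*exp(3^(1/3)*b) + (C1*sin(3^(5/6)*b/2) + C2*cos(3^(5/6)*b/2))*exp(-3^(1/3)*b/2)


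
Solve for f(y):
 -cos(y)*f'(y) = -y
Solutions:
 f(y) = C1 + Integral(y/cos(y), y)


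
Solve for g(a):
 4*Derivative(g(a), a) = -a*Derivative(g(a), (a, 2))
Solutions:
 g(a) = C1 + C2/a^3


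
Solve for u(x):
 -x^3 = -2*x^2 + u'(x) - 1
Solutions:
 u(x) = C1 - x^4/4 + 2*x^3/3 + x


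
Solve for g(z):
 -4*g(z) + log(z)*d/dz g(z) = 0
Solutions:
 g(z) = C1*exp(4*li(z))


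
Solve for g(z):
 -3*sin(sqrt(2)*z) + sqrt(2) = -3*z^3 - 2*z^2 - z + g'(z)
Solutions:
 g(z) = C1 + 3*z^4/4 + 2*z^3/3 + z^2/2 + sqrt(2)*z + 3*sqrt(2)*cos(sqrt(2)*z)/2


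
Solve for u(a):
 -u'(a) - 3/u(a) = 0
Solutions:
 u(a) = -sqrt(C1 - 6*a)
 u(a) = sqrt(C1 - 6*a)


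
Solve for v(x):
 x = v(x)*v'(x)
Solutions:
 v(x) = -sqrt(C1 + x^2)
 v(x) = sqrt(C1 + x^2)


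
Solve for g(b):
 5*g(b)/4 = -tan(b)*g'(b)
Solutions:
 g(b) = C1/sin(b)^(5/4)


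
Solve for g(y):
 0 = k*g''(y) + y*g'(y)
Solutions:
 g(y) = C1 + C2*sqrt(k)*erf(sqrt(2)*y*sqrt(1/k)/2)


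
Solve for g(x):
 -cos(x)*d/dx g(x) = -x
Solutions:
 g(x) = C1 + Integral(x/cos(x), x)


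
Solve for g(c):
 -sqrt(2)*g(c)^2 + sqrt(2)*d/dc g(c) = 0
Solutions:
 g(c) = -1/(C1 + c)


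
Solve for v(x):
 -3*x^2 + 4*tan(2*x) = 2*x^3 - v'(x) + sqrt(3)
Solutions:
 v(x) = C1 + x^4/2 + x^3 + sqrt(3)*x + 2*log(cos(2*x))


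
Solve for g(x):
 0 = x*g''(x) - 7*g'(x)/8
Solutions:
 g(x) = C1 + C2*x^(15/8)


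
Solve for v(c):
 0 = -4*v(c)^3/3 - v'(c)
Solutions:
 v(c) = -sqrt(6)*sqrt(-1/(C1 - 4*c))/2
 v(c) = sqrt(6)*sqrt(-1/(C1 - 4*c))/2


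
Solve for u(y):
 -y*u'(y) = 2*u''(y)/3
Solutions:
 u(y) = C1 + C2*erf(sqrt(3)*y/2)


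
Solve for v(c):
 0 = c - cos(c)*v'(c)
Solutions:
 v(c) = C1 + Integral(c/cos(c), c)


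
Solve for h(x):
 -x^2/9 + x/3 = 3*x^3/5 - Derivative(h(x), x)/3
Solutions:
 h(x) = C1 + 9*x^4/20 + x^3/9 - x^2/2


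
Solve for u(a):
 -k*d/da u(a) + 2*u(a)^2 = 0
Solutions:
 u(a) = -k/(C1*k + 2*a)


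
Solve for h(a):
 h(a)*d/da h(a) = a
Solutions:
 h(a) = -sqrt(C1 + a^2)
 h(a) = sqrt(C1 + a^2)


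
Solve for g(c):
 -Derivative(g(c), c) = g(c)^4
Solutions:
 g(c) = (-3^(2/3) - 3*3^(1/6)*I)*(1/(C1 + c))^(1/3)/6
 g(c) = (-3^(2/3) + 3*3^(1/6)*I)*(1/(C1 + c))^(1/3)/6
 g(c) = (1/(C1 + 3*c))^(1/3)


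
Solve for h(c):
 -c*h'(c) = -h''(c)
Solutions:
 h(c) = C1 + C2*erfi(sqrt(2)*c/2)


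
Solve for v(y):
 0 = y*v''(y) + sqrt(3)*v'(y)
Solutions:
 v(y) = C1 + C2*y^(1 - sqrt(3))


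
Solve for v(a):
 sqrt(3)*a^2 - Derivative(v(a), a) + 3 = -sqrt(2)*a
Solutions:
 v(a) = C1 + sqrt(3)*a^3/3 + sqrt(2)*a^2/2 + 3*a


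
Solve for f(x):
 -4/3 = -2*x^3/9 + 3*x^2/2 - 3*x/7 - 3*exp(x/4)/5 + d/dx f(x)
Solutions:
 f(x) = C1 + x^4/18 - x^3/2 + 3*x^2/14 - 4*x/3 + 12*exp(x/4)/5


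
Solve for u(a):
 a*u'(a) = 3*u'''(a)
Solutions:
 u(a) = C1 + Integral(C2*airyai(3^(2/3)*a/3) + C3*airybi(3^(2/3)*a/3), a)


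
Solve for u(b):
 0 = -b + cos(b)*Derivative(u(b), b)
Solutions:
 u(b) = C1 + Integral(b/cos(b), b)


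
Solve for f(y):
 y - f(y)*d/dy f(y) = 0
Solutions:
 f(y) = -sqrt(C1 + y^2)
 f(y) = sqrt(C1 + y^2)


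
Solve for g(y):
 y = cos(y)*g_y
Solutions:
 g(y) = C1 + Integral(y/cos(y), y)


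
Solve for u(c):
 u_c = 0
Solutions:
 u(c) = C1


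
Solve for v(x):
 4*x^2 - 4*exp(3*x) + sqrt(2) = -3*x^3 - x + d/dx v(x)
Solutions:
 v(x) = C1 + 3*x^4/4 + 4*x^3/3 + x^2/2 + sqrt(2)*x - 4*exp(3*x)/3


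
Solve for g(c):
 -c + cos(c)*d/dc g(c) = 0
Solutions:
 g(c) = C1 + Integral(c/cos(c), c)


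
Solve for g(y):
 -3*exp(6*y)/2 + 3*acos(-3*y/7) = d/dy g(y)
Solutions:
 g(y) = C1 + 3*y*acos(-3*y/7) + sqrt(49 - 9*y^2) - exp(6*y)/4


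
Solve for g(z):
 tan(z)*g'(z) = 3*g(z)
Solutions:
 g(z) = C1*sin(z)^3


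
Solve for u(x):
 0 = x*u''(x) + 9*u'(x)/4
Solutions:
 u(x) = C1 + C2/x^(5/4)


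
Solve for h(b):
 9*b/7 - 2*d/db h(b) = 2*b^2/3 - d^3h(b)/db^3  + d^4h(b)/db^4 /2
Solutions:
 h(b) = C1 + C2*exp(b*(2*2^(2/3)/(3*sqrt(57) + 23)^(1/3) + 4 + 2^(1/3)*(3*sqrt(57) + 23)^(1/3))/6)*sin(2^(1/3)*sqrt(3)*b*(-(3*sqrt(57) + 23)^(1/3) + 2*2^(1/3)/(3*sqrt(57) + 23)^(1/3))/6) + C3*exp(b*(2*2^(2/3)/(3*sqrt(57) + 23)^(1/3) + 4 + 2^(1/3)*(3*sqrt(57) + 23)^(1/3))/6)*cos(2^(1/3)*sqrt(3)*b*(-(3*sqrt(57) + 23)^(1/3) + 2*2^(1/3)/(3*sqrt(57) + 23)^(1/3))/6) + C4*exp(b*(-2^(1/3)*(3*sqrt(57) + 23)^(1/3) - 2*2^(2/3)/(3*sqrt(57) + 23)^(1/3) + 2)/3) - b^3/9 + 9*b^2/28 - b/3


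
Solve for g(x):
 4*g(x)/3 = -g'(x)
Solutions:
 g(x) = C1*exp(-4*x/3)


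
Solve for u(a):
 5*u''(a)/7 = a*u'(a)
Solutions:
 u(a) = C1 + C2*erfi(sqrt(70)*a/10)


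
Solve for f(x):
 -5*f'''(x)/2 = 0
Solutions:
 f(x) = C1 + C2*x + C3*x^2


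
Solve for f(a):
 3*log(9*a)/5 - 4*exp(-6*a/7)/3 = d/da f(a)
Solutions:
 f(a) = C1 + 3*a*log(a)/5 + 3*a*(-1 + 2*log(3))/5 + 14*exp(-6*a/7)/9


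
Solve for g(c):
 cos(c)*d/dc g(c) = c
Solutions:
 g(c) = C1 + Integral(c/cos(c), c)


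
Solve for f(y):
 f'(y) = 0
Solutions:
 f(y) = C1


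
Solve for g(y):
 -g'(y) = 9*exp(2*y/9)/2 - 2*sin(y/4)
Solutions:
 g(y) = C1 - 81*exp(2*y/9)/4 - 8*cos(y/4)


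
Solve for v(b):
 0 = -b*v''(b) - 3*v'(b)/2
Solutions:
 v(b) = C1 + C2/sqrt(b)


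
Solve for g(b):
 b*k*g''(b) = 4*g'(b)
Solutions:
 g(b) = C1 + b^(((re(k) + 4)*re(k) + im(k)^2)/(re(k)^2 + im(k)^2))*(C2*sin(4*log(b)*Abs(im(k))/(re(k)^2 + im(k)^2)) + C3*cos(4*log(b)*im(k)/(re(k)^2 + im(k)^2)))


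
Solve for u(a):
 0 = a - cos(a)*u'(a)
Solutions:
 u(a) = C1 + Integral(a/cos(a), a)


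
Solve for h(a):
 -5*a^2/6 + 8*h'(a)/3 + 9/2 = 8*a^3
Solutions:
 h(a) = C1 + 3*a^4/4 + 5*a^3/48 - 27*a/16


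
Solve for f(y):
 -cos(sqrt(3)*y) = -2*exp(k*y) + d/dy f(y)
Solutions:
 f(y) = C1 - sqrt(3)*sin(sqrt(3)*y)/3 + 2*exp(k*y)/k


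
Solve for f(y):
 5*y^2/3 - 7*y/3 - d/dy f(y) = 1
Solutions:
 f(y) = C1 + 5*y^3/9 - 7*y^2/6 - y


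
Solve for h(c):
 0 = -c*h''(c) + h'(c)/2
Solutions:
 h(c) = C1 + C2*c^(3/2)


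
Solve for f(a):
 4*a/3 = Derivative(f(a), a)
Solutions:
 f(a) = C1 + 2*a^2/3


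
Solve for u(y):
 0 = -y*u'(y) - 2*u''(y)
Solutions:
 u(y) = C1 + C2*erf(y/2)


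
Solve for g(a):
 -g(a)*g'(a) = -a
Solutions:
 g(a) = -sqrt(C1 + a^2)
 g(a) = sqrt(C1 + a^2)


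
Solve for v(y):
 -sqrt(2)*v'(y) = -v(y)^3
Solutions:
 v(y) = -sqrt(-1/(C1 + sqrt(2)*y))
 v(y) = sqrt(-1/(C1 + sqrt(2)*y))


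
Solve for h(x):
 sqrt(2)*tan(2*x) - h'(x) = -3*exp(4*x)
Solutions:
 h(x) = C1 + 3*exp(4*x)/4 - sqrt(2)*log(cos(2*x))/2


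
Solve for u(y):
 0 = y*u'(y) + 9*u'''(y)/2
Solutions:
 u(y) = C1 + Integral(C2*airyai(-6^(1/3)*y/3) + C3*airybi(-6^(1/3)*y/3), y)


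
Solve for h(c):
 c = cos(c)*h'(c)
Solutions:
 h(c) = C1 + Integral(c/cos(c), c)


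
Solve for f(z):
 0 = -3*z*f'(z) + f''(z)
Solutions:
 f(z) = C1 + C2*erfi(sqrt(6)*z/2)


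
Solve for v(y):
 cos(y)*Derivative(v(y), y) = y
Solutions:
 v(y) = C1 + Integral(y/cos(y), y)


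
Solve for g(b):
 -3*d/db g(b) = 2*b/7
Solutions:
 g(b) = C1 - b^2/21


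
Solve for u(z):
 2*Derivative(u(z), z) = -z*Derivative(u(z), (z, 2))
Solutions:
 u(z) = C1 + C2/z


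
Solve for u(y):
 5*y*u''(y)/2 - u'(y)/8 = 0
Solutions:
 u(y) = C1 + C2*y^(21/20)


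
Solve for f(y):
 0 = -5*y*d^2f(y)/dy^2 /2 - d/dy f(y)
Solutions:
 f(y) = C1 + C2*y^(3/5)


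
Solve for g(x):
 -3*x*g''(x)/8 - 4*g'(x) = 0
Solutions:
 g(x) = C1 + C2/x^(29/3)


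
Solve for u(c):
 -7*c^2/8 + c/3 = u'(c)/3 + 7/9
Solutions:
 u(c) = C1 - 7*c^3/8 + c^2/2 - 7*c/3


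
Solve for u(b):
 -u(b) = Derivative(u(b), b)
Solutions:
 u(b) = C1*exp(-b)


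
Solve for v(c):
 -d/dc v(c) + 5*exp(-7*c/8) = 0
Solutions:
 v(c) = C1 - 40*exp(-7*c/8)/7


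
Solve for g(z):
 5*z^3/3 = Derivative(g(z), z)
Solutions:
 g(z) = C1 + 5*z^4/12


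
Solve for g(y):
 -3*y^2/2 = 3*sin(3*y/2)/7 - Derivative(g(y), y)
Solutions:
 g(y) = C1 + y^3/2 - 2*cos(3*y/2)/7


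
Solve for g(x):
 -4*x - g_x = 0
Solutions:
 g(x) = C1 - 2*x^2


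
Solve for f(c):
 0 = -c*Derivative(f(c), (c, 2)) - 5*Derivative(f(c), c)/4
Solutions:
 f(c) = C1 + C2/c^(1/4)


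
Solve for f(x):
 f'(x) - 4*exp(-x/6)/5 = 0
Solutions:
 f(x) = C1 - 24*exp(-x/6)/5


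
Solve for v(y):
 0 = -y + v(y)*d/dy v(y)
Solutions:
 v(y) = -sqrt(C1 + y^2)
 v(y) = sqrt(C1 + y^2)


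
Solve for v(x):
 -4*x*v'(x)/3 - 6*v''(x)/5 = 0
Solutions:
 v(x) = C1 + C2*erf(sqrt(5)*x/3)


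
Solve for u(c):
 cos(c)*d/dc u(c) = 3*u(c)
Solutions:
 u(c) = C1*(sin(c) + 1)^(3/2)/(sin(c) - 1)^(3/2)


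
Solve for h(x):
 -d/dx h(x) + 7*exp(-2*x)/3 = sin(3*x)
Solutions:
 h(x) = C1 + cos(3*x)/3 - 7*exp(-2*x)/6


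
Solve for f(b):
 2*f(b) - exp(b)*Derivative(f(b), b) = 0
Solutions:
 f(b) = C1*exp(-2*exp(-b))


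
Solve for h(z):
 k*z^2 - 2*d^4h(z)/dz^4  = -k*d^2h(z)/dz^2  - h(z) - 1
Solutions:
 h(z) = C1*exp(-z*sqrt(k - sqrt(k^2 + 8))/2) + C2*exp(z*sqrt(k - sqrt(k^2 + 8))/2) + C3*exp(-z*sqrt(k + sqrt(k^2 + 8))/2) + C4*exp(z*sqrt(k + sqrt(k^2 + 8))/2) + 2*k^2 - k*z^2 - 1


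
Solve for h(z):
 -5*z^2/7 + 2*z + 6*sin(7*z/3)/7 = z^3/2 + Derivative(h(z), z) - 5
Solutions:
 h(z) = C1 - z^4/8 - 5*z^3/21 + z^2 + 5*z - 18*cos(7*z/3)/49


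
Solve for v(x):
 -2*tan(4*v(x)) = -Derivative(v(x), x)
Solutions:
 v(x) = -asin(C1*exp(8*x))/4 + pi/4
 v(x) = asin(C1*exp(8*x))/4


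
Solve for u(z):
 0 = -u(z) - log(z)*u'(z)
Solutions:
 u(z) = C1*exp(-li(z))


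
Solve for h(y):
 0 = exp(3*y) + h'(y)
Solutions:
 h(y) = C1 - exp(3*y)/3


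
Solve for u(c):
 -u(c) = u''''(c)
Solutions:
 u(c) = (C1*sin(sqrt(2)*c/2) + C2*cos(sqrt(2)*c/2))*exp(-sqrt(2)*c/2) + (C3*sin(sqrt(2)*c/2) + C4*cos(sqrt(2)*c/2))*exp(sqrt(2)*c/2)


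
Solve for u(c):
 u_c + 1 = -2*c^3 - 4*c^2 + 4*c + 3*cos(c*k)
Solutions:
 u(c) = C1 - c^4/2 - 4*c^3/3 + 2*c^2 - c + 3*sin(c*k)/k


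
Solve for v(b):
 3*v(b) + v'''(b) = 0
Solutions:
 v(b) = C3*exp(-3^(1/3)*b) + (C1*sin(3^(5/6)*b/2) + C2*cos(3^(5/6)*b/2))*exp(3^(1/3)*b/2)


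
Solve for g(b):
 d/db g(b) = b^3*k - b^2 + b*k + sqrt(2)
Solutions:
 g(b) = C1 + b^4*k/4 - b^3/3 + b^2*k/2 + sqrt(2)*b


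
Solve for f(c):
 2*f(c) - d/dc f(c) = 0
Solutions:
 f(c) = C1*exp(2*c)


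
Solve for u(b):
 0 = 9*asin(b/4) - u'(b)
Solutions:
 u(b) = C1 + 9*b*asin(b/4) + 9*sqrt(16 - b^2)


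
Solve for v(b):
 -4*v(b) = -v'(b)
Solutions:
 v(b) = C1*exp(4*b)


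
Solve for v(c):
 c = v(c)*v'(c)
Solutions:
 v(c) = -sqrt(C1 + c^2)
 v(c) = sqrt(C1 + c^2)


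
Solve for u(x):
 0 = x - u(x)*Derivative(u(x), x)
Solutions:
 u(x) = -sqrt(C1 + x^2)
 u(x) = sqrt(C1 + x^2)


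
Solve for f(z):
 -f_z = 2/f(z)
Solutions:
 f(z) = -sqrt(C1 - 4*z)
 f(z) = sqrt(C1 - 4*z)


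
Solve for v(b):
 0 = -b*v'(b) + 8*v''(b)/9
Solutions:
 v(b) = C1 + C2*erfi(3*b/4)


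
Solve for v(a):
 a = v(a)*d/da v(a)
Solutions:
 v(a) = -sqrt(C1 + a^2)
 v(a) = sqrt(C1 + a^2)


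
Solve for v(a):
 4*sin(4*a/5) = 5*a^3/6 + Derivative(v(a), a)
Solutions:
 v(a) = C1 - 5*a^4/24 - 5*cos(4*a/5)


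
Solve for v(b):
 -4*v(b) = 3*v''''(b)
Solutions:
 v(b) = (C1*sin(3^(3/4)*b/3) + C2*cos(3^(3/4)*b/3))*exp(-3^(3/4)*b/3) + (C3*sin(3^(3/4)*b/3) + C4*cos(3^(3/4)*b/3))*exp(3^(3/4)*b/3)


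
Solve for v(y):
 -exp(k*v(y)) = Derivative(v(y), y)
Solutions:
 v(y) = Piecewise((log(1/(C1*k + k*y))/k, Ne(k, 0)), (nan, True))
 v(y) = Piecewise((C1 - y, Eq(k, 0)), (nan, True))


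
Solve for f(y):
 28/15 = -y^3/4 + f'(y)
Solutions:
 f(y) = C1 + y^4/16 + 28*y/15


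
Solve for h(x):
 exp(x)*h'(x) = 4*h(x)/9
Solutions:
 h(x) = C1*exp(-4*exp(-x)/9)


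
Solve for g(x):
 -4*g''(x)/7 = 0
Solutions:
 g(x) = C1 + C2*x


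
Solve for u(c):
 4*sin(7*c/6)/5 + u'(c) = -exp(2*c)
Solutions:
 u(c) = C1 - exp(2*c)/2 + 24*cos(7*c/6)/35


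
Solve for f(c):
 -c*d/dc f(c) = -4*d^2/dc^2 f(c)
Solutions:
 f(c) = C1 + C2*erfi(sqrt(2)*c/4)


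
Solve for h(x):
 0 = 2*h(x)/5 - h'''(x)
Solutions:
 h(x) = C3*exp(2^(1/3)*5^(2/3)*x/5) + (C1*sin(2^(1/3)*sqrt(3)*5^(2/3)*x/10) + C2*cos(2^(1/3)*sqrt(3)*5^(2/3)*x/10))*exp(-2^(1/3)*5^(2/3)*x/10)


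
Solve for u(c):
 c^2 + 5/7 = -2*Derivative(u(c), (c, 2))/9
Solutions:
 u(c) = C1 + C2*c - 3*c^4/8 - 45*c^2/28


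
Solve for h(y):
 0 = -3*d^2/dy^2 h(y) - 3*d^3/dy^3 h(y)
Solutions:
 h(y) = C1 + C2*y + C3*exp(-y)


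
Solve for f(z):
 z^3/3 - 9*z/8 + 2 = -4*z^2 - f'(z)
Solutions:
 f(z) = C1 - z^4/12 - 4*z^3/3 + 9*z^2/16 - 2*z


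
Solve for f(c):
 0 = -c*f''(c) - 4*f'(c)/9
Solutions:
 f(c) = C1 + C2*c^(5/9)


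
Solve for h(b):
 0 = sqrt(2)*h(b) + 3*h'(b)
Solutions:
 h(b) = C1*exp(-sqrt(2)*b/3)


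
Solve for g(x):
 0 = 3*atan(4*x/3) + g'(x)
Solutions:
 g(x) = C1 - 3*x*atan(4*x/3) + 9*log(16*x^2 + 9)/8


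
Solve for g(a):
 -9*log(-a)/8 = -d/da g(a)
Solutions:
 g(a) = C1 + 9*a*log(-a)/8 - 9*a/8


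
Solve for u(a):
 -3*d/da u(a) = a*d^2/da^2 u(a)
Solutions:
 u(a) = C1 + C2/a^2


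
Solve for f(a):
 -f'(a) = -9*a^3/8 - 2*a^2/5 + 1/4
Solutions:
 f(a) = C1 + 9*a^4/32 + 2*a^3/15 - a/4


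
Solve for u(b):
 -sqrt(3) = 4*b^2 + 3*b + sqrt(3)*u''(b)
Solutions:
 u(b) = C1 + C2*b - sqrt(3)*b^4/9 - sqrt(3)*b^3/6 - b^2/2


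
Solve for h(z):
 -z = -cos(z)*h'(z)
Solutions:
 h(z) = C1 + Integral(z/cos(z), z)


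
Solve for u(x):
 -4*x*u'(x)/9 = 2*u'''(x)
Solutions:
 u(x) = C1 + Integral(C2*airyai(-6^(1/3)*x/3) + C3*airybi(-6^(1/3)*x/3), x)


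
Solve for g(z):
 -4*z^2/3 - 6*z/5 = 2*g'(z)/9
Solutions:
 g(z) = C1 - 2*z^3 - 27*z^2/10


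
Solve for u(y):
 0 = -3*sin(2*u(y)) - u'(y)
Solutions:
 u(y) = pi - acos((-C1 - exp(12*y))/(C1 - exp(12*y)))/2
 u(y) = acos((-C1 - exp(12*y))/(C1 - exp(12*y)))/2


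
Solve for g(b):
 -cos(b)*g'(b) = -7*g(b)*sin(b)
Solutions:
 g(b) = C1/cos(b)^7


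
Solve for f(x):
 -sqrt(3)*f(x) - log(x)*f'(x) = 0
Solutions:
 f(x) = C1*exp(-sqrt(3)*li(x))


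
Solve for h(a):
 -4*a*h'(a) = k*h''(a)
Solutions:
 h(a) = C1 + C2*sqrt(k)*erf(sqrt(2)*a*sqrt(1/k))


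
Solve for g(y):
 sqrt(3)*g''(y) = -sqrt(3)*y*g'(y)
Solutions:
 g(y) = C1 + C2*erf(sqrt(2)*y/2)


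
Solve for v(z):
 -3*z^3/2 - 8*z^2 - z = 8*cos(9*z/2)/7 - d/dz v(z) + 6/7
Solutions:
 v(z) = C1 + 3*z^4/8 + 8*z^3/3 + z^2/2 + 6*z/7 + 16*sin(9*z/2)/63


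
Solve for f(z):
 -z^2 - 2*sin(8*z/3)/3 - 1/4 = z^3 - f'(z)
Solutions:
 f(z) = C1 + z^4/4 + z^3/3 + z/4 - cos(8*z/3)/4


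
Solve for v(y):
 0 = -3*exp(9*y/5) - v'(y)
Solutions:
 v(y) = C1 - 5*exp(9*y/5)/3


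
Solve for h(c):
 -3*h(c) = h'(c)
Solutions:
 h(c) = C1*exp(-3*c)


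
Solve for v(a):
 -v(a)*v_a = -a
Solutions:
 v(a) = -sqrt(C1 + a^2)
 v(a) = sqrt(C1 + a^2)


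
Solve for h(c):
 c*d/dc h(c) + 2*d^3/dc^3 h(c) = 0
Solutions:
 h(c) = C1 + Integral(C2*airyai(-2^(2/3)*c/2) + C3*airybi(-2^(2/3)*c/2), c)


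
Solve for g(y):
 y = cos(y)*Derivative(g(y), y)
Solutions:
 g(y) = C1 + Integral(y/cos(y), y)


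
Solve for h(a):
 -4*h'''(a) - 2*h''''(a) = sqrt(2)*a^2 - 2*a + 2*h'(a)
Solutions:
 h(a) = C1 + C2*exp(a*(-8 + 8*2^(1/3)/(3*sqrt(177) + 43)^(1/3) + 2^(2/3)*(3*sqrt(177) + 43)^(1/3))/12)*sin(2^(1/3)*sqrt(3)*a*(-2^(1/3)*(3*sqrt(177) + 43)^(1/3) + 8/(3*sqrt(177) + 43)^(1/3))/12) + C3*exp(a*(-8 + 8*2^(1/3)/(3*sqrt(177) + 43)^(1/3) + 2^(2/3)*(3*sqrt(177) + 43)^(1/3))/12)*cos(2^(1/3)*sqrt(3)*a*(-2^(1/3)*(3*sqrt(177) + 43)^(1/3) + 8/(3*sqrt(177) + 43)^(1/3))/12) + C4*exp(-a*(8*2^(1/3)/(3*sqrt(177) + 43)^(1/3) + 4 + 2^(2/3)*(3*sqrt(177) + 43)^(1/3))/6) - sqrt(2)*a^3/6 + a^2/2 + 2*sqrt(2)*a


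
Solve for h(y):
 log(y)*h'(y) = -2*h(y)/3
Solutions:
 h(y) = C1*exp(-2*li(y)/3)


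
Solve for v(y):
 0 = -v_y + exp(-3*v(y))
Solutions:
 v(y) = log(C1 + 3*y)/3
 v(y) = log((-3^(1/3) - 3^(5/6)*I)*(C1 + y)^(1/3)/2)
 v(y) = log((-3^(1/3) + 3^(5/6)*I)*(C1 + y)^(1/3)/2)


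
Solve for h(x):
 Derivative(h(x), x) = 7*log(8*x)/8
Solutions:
 h(x) = C1 + 7*x*log(x)/8 - 7*x/8 + 21*x*log(2)/8


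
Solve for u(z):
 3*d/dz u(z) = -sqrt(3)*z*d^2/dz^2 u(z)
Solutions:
 u(z) = C1 + C2*z^(1 - sqrt(3))


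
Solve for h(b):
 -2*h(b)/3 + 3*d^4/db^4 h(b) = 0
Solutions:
 h(b) = C1*exp(-2^(1/4)*sqrt(3)*b/3) + C2*exp(2^(1/4)*sqrt(3)*b/3) + C3*sin(2^(1/4)*sqrt(3)*b/3) + C4*cos(2^(1/4)*sqrt(3)*b/3)


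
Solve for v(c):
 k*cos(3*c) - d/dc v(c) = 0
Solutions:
 v(c) = C1 + k*sin(3*c)/3


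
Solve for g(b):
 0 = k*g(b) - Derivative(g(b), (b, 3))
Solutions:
 g(b) = C1*exp(b*k^(1/3)) + C2*exp(b*k^(1/3)*(-1 + sqrt(3)*I)/2) + C3*exp(-b*k^(1/3)*(1 + sqrt(3)*I)/2)


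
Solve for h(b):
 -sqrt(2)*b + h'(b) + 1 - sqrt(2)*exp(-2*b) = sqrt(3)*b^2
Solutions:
 h(b) = C1 + sqrt(3)*b^3/3 + sqrt(2)*b^2/2 - b - sqrt(2)*exp(-2*b)/2


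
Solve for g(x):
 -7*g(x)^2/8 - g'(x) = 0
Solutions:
 g(x) = 8/(C1 + 7*x)


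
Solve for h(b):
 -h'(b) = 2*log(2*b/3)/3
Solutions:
 h(b) = C1 - 2*b*log(b)/3 - 2*b*log(2)/3 + 2*b/3 + 2*b*log(3)/3


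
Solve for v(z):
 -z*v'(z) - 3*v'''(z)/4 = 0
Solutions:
 v(z) = C1 + Integral(C2*airyai(-6^(2/3)*z/3) + C3*airybi(-6^(2/3)*z/3), z)


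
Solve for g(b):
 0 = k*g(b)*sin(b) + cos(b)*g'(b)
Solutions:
 g(b) = C1*exp(k*log(cos(b)))


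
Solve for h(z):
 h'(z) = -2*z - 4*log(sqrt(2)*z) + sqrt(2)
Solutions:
 h(z) = C1 - z^2 - 4*z*log(z) - z*log(4) + sqrt(2)*z + 4*z


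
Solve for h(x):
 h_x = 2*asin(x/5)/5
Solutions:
 h(x) = C1 + 2*x*asin(x/5)/5 + 2*sqrt(25 - x^2)/5


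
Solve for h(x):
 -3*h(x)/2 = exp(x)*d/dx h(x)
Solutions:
 h(x) = C1*exp(3*exp(-x)/2)


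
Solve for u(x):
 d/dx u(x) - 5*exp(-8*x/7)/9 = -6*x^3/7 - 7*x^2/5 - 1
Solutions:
 u(x) = C1 - 3*x^4/14 - 7*x^3/15 - x - 35*exp(-8*x/7)/72


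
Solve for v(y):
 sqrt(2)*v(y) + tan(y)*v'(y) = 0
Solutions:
 v(y) = C1/sin(y)^(sqrt(2))


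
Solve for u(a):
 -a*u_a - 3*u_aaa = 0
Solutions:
 u(a) = C1 + Integral(C2*airyai(-3^(2/3)*a/3) + C3*airybi(-3^(2/3)*a/3), a)


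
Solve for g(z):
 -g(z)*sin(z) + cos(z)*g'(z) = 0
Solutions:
 g(z) = C1/cos(z)


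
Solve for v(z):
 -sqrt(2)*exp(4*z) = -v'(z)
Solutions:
 v(z) = C1 + sqrt(2)*exp(4*z)/4


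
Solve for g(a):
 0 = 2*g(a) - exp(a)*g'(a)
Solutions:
 g(a) = C1*exp(-2*exp(-a))


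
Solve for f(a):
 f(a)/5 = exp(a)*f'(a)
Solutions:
 f(a) = C1*exp(-exp(-a)/5)


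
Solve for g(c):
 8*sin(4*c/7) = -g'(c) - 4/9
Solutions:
 g(c) = C1 - 4*c/9 + 14*cos(4*c/7)


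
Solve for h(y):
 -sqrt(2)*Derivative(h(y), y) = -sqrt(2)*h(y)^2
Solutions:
 h(y) = -1/(C1 + y)


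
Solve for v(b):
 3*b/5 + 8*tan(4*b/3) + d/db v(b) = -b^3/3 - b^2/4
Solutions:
 v(b) = C1 - b^4/12 - b^3/12 - 3*b^2/10 + 6*log(cos(4*b/3))


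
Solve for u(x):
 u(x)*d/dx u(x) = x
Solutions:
 u(x) = -sqrt(C1 + x^2)
 u(x) = sqrt(C1 + x^2)


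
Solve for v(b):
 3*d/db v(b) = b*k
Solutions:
 v(b) = C1 + b^2*k/6


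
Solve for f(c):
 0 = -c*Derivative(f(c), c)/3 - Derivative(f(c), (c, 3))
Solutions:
 f(c) = C1 + Integral(C2*airyai(-3^(2/3)*c/3) + C3*airybi(-3^(2/3)*c/3), c)


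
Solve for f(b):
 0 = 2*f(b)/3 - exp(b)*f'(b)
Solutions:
 f(b) = C1*exp(-2*exp(-b)/3)


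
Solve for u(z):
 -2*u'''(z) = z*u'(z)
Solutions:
 u(z) = C1 + Integral(C2*airyai(-2^(2/3)*z/2) + C3*airybi(-2^(2/3)*z/2), z)


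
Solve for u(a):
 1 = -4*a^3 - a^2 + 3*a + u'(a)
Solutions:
 u(a) = C1 + a^4 + a^3/3 - 3*a^2/2 + a


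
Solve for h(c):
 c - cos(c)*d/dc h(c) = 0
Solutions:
 h(c) = C1 + Integral(c/cos(c), c)


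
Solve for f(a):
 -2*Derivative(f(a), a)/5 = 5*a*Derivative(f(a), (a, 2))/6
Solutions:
 f(a) = C1 + C2*a^(13/25)


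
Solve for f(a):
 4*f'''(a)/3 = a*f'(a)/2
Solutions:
 f(a) = C1 + Integral(C2*airyai(3^(1/3)*a/2) + C3*airybi(3^(1/3)*a/2), a)


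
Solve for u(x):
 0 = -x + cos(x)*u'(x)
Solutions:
 u(x) = C1 + Integral(x/cos(x), x)


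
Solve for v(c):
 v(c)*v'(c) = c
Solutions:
 v(c) = -sqrt(C1 + c^2)
 v(c) = sqrt(C1 + c^2)


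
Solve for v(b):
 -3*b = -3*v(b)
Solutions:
 v(b) = b


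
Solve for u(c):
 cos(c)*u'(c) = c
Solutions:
 u(c) = C1 + Integral(c/cos(c), c)


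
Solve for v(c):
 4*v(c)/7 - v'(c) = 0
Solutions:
 v(c) = C1*exp(4*c/7)


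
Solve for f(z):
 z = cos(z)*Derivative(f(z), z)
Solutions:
 f(z) = C1 + Integral(z/cos(z), z)


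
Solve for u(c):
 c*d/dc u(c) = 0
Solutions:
 u(c) = C1


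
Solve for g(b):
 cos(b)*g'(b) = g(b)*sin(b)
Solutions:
 g(b) = C1/cos(b)


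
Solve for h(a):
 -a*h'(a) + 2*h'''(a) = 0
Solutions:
 h(a) = C1 + Integral(C2*airyai(2^(2/3)*a/2) + C3*airybi(2^(2/3)*a/2), a)


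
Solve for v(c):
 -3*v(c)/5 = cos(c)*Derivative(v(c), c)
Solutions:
 v(c) = C1*(sin(c) - 1)^(3/10)/(sin(c) + 1)^(3/10)


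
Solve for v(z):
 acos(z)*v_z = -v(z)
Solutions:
 v(z) = C1*exp(-Integral(1/acos(z), z))


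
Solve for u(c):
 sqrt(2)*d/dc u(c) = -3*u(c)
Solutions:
 u(c) = C1*exp(-3*sqrt(2)*c/2)


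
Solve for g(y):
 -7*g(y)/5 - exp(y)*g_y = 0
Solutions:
 g(y) = C1*exp(7*exp(-y)/5)


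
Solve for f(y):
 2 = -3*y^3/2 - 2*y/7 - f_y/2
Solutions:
 f(y) = C1 - 3*y^4/4 - 2*y^2/7 - 4*y


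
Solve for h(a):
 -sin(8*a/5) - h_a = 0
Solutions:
 h(a) = C1 + 5*cos(8*a/5)/8


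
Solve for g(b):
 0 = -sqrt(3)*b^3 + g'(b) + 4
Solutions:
 g(b) = C1 + sqrt(3)*b^4/4 - 4*b


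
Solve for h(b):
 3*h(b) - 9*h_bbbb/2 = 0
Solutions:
 h(b) = C1*exp(-2^(1/4)*3^(3/4)*b/3) + C2*exp(2^(1/4)*3^(3/4)*b/3) + C3*sin(2^(1/4)*3^(3/4)*b/3) + C4*cos(2^(1/4)*3^(3/4)*b/3)


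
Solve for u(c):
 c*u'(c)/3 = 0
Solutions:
 u(c) = C1


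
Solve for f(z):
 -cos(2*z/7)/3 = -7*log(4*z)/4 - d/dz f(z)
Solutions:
 f(z) = C1 - 7*z*log(z)/4 - 7*z*log(2)/2 + 7*z/4 + 7*sin(2*z/7)/6


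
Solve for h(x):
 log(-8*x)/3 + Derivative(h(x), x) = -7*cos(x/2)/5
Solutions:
 h(x) = C1 - x*log(-x)/3 - x*log(2) + x/3 - 14*sin(x/2)/5


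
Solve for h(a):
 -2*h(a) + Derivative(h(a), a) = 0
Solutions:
 h(a) = C1*exp(2*a)


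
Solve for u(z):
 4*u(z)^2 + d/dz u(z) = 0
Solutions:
 u(z) = 1/(C1 + 4*z)


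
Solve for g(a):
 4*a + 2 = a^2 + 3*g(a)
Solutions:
 g(a) = -a^2/3 + 4*a/3 + 2/3


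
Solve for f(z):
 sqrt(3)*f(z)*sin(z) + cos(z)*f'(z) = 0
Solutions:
 f(z) = C1*cos(z)^(sqrt(3))


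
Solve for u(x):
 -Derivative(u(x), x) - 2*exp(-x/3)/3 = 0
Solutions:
 u(x) = C1 + 2*exp(-x/3)


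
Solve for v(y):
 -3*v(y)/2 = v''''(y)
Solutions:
 v(y) = (C1*sin(6^(1/4)*y/2) + C2*cos(6^(1/4)*y/2))*exp(-6^(1/4)*y/2) + (C3*sin(6^(1/4)*y/2) + C4*cos(6^(1/4)*y/2))*exp(6^(1/4)*y/2)


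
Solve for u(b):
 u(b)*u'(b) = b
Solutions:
 u(b) = -sqrt(C1 + b^2)
 u(b) = sqrt(C1 + b^2)


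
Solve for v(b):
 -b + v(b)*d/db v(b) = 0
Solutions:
 v(b) = -sqrt(C1 + b^2)
 v(b) = sqrt(C1 + b^2)


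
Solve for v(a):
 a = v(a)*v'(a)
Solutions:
 v(a) = -sqrt(C1 + a^2)
 v(a) = sqrt(C1 + a^2)


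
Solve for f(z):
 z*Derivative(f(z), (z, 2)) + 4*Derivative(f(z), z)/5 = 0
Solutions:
 f(z) = C1 + C2*z^(1/5)


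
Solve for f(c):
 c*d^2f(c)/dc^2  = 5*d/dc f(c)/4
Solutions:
 f(c) = C1 + C2*c^(9/4)


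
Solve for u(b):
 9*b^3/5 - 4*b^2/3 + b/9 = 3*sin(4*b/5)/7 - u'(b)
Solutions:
 u(b) = C1 - 9*b^4/20 + 4*b^3/9 - b^2/18 - 15*cos(4*b/5)/28


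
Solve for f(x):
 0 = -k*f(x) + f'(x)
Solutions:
 f(x) = C1*exp(k*x)


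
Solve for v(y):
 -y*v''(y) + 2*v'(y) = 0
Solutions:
 v(y) = C1 + C2*y^3


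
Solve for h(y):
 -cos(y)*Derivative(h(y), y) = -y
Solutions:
 h(y) = C1 + Integral(y/cos(y), y)


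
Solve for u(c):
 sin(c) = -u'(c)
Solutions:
 u(c) = C1 + cos(c)


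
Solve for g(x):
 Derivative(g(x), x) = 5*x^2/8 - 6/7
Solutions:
 g(x) = C1 + 5*x^3/24 - 6*x/7


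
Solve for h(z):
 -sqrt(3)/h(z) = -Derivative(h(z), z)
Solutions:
 h(z) = -sqrt(C1 + 2*sqrt(3)*z)
 h(z) = sqrt(C1 + 2*sqrt(3)*z)


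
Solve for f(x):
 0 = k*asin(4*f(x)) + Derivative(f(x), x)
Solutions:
 Integral(1/asin(4*_y), (_y, f(x))) = C1 - k*x


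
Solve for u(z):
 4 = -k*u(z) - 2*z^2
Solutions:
 u(z) = 2*(-z^2 - 2)/k


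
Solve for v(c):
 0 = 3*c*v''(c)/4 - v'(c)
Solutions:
 v(c) = C1 + C2*c^(7/3)


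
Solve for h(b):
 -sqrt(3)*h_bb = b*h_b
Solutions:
 h(b) = C1 + C2*erf(sqrt(2)*3^(3/4)*b/6)


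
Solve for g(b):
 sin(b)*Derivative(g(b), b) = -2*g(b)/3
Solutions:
 g(b) = C1*(cos(b) + 1)^(1/3)/(cos(b) - 1)^(1/3)


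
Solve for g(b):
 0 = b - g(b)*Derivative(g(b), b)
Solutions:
 g(b) = -sqrt(C1 + b^2)
 g(b) = sqrt(C1 + b^2)


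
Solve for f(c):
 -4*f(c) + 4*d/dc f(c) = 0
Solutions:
 f(c) = C1*exp(c)


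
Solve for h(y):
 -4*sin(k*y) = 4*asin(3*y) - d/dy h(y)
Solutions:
 h(y) = C1 + 4*y*asin(3*y) + 4*sqrt(1 - 9*y^2)/3 + 4*Piecewise((-cos(k*y)/k, Ne(k, 0)), (0, True))


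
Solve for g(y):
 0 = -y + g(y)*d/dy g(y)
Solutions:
 g(y) = -sqrt(C1 + y^2)
 g(y) = sqrt(C1 + y^2)


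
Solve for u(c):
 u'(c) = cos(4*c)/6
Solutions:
 u(c) = C1 + sin(4*c)/24


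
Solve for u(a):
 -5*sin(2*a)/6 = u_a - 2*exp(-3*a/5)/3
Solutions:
 u(a) = C1 + 5*cos(2*a)/12 - 10*exp(-3*a/5)/9


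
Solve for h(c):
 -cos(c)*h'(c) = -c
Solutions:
 h(c) = C1 + Integral(c/cos(c), c)


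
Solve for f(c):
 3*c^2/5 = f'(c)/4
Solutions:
 f(c) = C1 + 4*c^3/5


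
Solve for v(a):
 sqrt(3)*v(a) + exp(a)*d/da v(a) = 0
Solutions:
 v(a) = C1*exp(sqrt(3)*exp(-a))


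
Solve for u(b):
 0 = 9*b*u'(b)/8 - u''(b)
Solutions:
 u(b) = C1 + C2*erfi(3*b/4)


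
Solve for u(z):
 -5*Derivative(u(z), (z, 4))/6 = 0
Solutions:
 u(z) = C1 + C2*z + C3*z^2 + C4*z^3


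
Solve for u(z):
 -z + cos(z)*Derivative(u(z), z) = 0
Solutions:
 u(z) = C1 + Integral(z/cos(z), z)


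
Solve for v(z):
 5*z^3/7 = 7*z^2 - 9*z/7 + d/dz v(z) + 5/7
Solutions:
 v(z) = C1 + 5*z^4/28 - 7*z^3/3 + 9*z^2/14 - 5*z/7


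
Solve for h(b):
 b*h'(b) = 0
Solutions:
 h(b) = C1


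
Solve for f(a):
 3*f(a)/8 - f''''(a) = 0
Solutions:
 f(a) = C1*exp(-6^(1/4)*a/2) + C2*exp(6^(1/4)*a/2) + C3*sin(6^(1/4)*a/2) + C4*cos(6^(1/4)*a/2)


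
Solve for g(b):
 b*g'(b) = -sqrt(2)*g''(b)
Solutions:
 g(b) = C1 + C2*erf(2^(1/4)*b/2)
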